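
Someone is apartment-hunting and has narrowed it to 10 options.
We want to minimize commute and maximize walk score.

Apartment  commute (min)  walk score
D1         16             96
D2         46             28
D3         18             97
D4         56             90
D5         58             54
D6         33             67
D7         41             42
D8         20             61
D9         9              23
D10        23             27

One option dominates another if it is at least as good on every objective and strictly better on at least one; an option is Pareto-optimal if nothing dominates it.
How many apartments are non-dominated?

D1: not dominated.
D2: dominated by D1 (commute 16≤46, walk score 96≥28).
D3: not dominated (best walk score).
D4: dominated by D1 (commute 16≤56, walk score 96≥90).
D5: dominated by D1 (commute 16≤58, walk score 96≥54).
D6: dominated by D1 (commute 16≤33, walk score 96≥67).
D7: dominated by D1 (commute 16≤41, walk score 96≥42).
D8: dominated by D1 (commute 16≤20, walk score 96≥61).
D9: not dominated (best commute).
D10: dominated by D1 (commute 16≤23, walk score 96≥27).
Pareto-optimal: D1, D3, D9 → 3.

3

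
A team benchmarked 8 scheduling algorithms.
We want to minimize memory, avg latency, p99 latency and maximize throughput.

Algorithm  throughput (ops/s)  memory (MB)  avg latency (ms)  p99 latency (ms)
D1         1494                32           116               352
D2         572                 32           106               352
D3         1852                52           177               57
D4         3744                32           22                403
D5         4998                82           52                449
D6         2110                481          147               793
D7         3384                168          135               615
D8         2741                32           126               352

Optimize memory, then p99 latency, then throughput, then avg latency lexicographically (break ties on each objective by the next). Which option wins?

D8

First minimize memory: best is 32, kept {D1, D2, D4, D8}.
Then minimize p99 latency: best is 352, kept {D1, D2, D8}.
Then maximize throughput: best is 2741, kept {D8}.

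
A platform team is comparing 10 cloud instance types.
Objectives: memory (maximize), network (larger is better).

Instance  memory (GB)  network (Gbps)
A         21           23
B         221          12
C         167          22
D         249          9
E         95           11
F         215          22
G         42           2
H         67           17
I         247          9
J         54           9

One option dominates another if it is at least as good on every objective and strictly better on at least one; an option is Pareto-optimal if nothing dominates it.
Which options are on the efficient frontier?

A: not dominated (best network).
B: not dominated.
C: dominated by F (memory 215≥167, network 22≥22).
D: not dominated (best memory).
E: dominated by B (memory 221≥95, network 12≥11).
F: not dominated.
G: dominated by B (memory 221≥42, network 12≥2).
H: dominated by C (memory 167≥67, network 22≥17).
I: dominated by D (memory 249≥247, network 9≥9).
J: dominated by B (memory 221≥54, network 12≥9).

A, B, D, F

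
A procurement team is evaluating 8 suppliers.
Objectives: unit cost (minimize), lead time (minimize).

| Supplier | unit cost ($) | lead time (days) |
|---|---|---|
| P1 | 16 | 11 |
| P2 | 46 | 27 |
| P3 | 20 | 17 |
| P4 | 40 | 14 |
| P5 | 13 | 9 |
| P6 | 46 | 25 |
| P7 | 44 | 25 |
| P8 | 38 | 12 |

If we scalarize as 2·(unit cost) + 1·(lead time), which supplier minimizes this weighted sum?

P5

P1: 2·16 + 1·11 = 43
P2: 2·46 + 1·27 = 119
P3: 2·20 + 1·17 = 57
P4: 2·40 + 1·14 = 94
P5: 2·13 + 1·9 = 35
P6: 2·46 + 1·25 = 117
P7: 2·44 + 1·25 = 113
P8: 2·38 + 1·12 = 88
Lowest: P5 at 35.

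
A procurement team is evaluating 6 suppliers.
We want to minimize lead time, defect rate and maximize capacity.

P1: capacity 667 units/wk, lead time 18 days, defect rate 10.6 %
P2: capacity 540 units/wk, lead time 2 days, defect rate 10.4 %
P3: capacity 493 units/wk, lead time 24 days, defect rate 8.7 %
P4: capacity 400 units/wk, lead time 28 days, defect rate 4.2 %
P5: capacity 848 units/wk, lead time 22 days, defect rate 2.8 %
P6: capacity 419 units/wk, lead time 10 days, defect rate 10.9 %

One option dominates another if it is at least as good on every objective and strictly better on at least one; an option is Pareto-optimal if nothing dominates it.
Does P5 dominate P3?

P5 vs P3: capacity 848≥493, lead time 22≤24, defect rate 2.8≤8.7 — P5 is at least as good on every objective with at least one strict improvement.

Yes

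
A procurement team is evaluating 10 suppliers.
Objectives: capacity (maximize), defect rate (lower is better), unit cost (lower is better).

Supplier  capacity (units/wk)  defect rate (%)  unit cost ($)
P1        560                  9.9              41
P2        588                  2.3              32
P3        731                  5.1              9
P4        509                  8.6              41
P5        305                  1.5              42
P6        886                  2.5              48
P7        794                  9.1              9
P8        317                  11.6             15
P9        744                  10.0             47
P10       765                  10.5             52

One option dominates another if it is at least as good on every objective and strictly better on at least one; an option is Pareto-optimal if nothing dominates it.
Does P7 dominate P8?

P7 vs P8: capacity 794≥317, defect rate 9.1≤11.6, unit cost 9≤15 — P7 is at least as good on every objective with at least one strict improvement.

Yes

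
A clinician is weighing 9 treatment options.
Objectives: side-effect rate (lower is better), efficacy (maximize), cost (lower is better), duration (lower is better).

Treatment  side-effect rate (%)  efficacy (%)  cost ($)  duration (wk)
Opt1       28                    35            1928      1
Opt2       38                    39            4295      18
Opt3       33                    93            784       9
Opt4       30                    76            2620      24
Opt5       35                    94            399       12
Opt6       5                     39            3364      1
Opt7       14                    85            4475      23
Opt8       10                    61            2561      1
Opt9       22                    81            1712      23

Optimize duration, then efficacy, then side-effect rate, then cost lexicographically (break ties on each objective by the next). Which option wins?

First minimize duration: best is 1, kept {Opt1, Opt6, Opt8}.
Then maximize efficacy: best is 61, kept {Opt8}.

Opt8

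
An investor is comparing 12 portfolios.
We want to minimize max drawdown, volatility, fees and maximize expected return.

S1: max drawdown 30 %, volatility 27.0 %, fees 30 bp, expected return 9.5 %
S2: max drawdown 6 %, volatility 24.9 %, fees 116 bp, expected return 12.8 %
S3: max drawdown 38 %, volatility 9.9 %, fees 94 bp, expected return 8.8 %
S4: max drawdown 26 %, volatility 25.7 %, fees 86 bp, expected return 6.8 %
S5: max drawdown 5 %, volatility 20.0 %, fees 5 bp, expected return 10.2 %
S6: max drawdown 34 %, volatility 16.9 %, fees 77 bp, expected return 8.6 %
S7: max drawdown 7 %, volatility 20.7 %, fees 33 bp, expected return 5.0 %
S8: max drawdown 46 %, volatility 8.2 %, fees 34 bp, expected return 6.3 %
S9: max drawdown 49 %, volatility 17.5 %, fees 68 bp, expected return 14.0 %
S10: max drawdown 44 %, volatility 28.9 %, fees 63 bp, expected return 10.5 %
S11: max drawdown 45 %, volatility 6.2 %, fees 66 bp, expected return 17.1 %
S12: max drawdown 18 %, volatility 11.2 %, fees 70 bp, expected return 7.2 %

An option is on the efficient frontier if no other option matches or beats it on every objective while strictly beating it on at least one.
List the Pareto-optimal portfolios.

S1: dominated by S5 (max drawdown 5≤30, volatility 20.0≤27.0, fees 5≤30, expected return 10.2≥9.5).
S2: not dominated.
S3: not dominated.
S4: dominated by S5 (max drawdown 5≤26, volatility 20.0≤25.7, fees 5≤86, expected return 10.2≥6.8).
S5: not dominated (best max drawdown).
S6: not dominated.
S7: dominated by S5 (max drawdown 5≤7, volatility 20.0≤20.7, fees 5≤33, expected return 10.2≥5.0).
S8: not dominated.
S9: dominated by S11 (max drawdown 45≤49, volatility 6.2≤17.5, fees 66≤68, expected return 17.1≥14.0).
S10: not dominated.
S11: not dominated (best volatility).
S12: not dominated.

S2, S3, S5, S6, S8, S10, S11, S12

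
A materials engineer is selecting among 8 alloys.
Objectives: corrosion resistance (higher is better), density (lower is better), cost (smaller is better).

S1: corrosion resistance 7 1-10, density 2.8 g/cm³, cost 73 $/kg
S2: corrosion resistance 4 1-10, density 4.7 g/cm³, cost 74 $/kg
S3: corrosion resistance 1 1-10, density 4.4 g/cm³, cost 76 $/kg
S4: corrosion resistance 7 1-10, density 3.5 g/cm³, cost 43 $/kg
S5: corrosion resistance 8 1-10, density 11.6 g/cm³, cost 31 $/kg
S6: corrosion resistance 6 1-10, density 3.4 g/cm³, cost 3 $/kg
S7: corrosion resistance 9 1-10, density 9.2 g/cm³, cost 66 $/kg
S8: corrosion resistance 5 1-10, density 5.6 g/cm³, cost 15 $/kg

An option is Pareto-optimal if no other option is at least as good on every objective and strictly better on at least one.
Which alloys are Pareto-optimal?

S1: not dominated (best density).
S2: dominated by S1 (corrosion resistance 7≥4, density 2.8≤4.7, cost 73≤74).
S3: dominated by S1 (corrosion resistance 7≥1, density 2.8≤4.4, cost 73≤76).
S4: not dominated.
S5: not dominated.
S6: not dominated (best cost).
S7: not dominated (best corrosion resistance).
S8: dominated by S6 (corrosion resistance 6≥5, density 3.4≤5.6, cost 3≤15).

S1, S4, S5, S6, S7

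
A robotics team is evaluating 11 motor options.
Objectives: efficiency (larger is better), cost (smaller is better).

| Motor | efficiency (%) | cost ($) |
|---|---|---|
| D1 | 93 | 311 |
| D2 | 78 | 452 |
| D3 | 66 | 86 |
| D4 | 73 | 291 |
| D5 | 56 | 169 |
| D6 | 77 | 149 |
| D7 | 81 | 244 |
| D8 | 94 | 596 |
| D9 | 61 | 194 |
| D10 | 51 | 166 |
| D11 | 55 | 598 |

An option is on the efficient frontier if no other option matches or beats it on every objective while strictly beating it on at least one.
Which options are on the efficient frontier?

D1: not dominated.
D2: dominated by D1 (efficiency 93≥78, cost 311≤452).
D3: not dominated (best cost).
D4: dominated by D6 (efficiency 77≥73, cost 149≤291).
D5: dominated by D3 (efficiency 66≥56, cost 86≤169).
D6: not dominated.
D7: not dominated.
D8: not dominated (best efficiency).
D9: dominated by D3 (efficiency 66≥61, cost 86≤194).
D10: dominated by D3 (efficiency 66≥51, cost 86≤166).
D11: dominated by D1 (efficiency 93≥55, cost 311≤598).

D1, D3, D6, D7, D8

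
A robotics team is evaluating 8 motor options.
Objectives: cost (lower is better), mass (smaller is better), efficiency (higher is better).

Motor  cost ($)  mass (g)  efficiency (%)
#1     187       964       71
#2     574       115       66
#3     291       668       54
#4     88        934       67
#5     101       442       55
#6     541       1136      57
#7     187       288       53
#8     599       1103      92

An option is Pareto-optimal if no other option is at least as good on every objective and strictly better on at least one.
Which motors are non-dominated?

#1: not dominated.
#2: not dominated (best mass).
#3: dominated by #5 (cost 101≤291, mass 442≤668, efficiency 55≥54).
#4: not dominated (best cost).
#5: not dominated.
#6: dominated by #1 (cost 187≤541, mass 964≤1136, efficiency 71≥57).
#7: not dominated.
#8: not dominated (best efficiency).

#1, #2, #4, #5, #7, #8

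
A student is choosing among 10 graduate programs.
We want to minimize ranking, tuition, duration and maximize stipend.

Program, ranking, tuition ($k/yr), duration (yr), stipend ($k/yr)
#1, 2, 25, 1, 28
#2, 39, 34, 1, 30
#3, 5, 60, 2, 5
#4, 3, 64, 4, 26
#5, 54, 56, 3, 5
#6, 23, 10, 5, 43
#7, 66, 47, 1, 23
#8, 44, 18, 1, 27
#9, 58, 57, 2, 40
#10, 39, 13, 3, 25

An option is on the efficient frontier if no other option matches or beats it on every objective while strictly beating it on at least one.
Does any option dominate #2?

No

#1: worse on stipend (28 vs 30).
#3: worse on tuition (60 vs 34).
#4: worse on tuition (64 vs 34).
#5: worse on ranking (54 vs 39).
#6: worse on duration (5 vs 1).
#7: worse on ranking (66 vs 39).
#8: worse on ranking (44 vs 39).
#9: worse on ranking (58 vs 39).
#10: worse on duration (3 vs 1).
No option is at least as good as #2 on every objective and strictly better on one.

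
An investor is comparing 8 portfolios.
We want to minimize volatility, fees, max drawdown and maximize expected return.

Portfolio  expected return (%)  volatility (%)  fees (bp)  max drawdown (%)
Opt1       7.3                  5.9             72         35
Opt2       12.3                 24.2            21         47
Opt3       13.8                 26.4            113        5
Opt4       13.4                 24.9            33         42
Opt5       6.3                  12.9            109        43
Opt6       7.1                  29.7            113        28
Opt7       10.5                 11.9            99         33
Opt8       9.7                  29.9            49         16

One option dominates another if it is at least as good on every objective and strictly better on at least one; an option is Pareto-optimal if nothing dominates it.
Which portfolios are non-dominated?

Opt1: not dominated (best volatility).
Opt2: not dominated (best fees).
Opt3: not dominated (best expected return).
Opt4: not dominated.
Opt5: dominated by Opt1 (expected return 7.3≥6.3, volatility 5.9≤12.9, fees 72≤109, max drawdown 35≤43).
Opt6: dominated by Opt3 (expected return 13.8≥7.1, volatility 26.4≤29.7, fees 113≤113, max drawdown 5≤28).
Opt7: not dominated.
Opt8: not dominated.

Opt1, Opt2, Opt3, Opt4, Opt7, Opt8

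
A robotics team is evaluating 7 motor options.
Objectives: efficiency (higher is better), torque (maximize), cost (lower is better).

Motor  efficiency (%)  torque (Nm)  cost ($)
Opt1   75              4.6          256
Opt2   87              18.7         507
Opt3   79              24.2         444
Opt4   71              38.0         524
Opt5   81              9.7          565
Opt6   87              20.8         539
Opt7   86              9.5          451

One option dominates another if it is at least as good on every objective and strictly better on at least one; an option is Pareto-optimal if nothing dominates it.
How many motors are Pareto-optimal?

Opt1: not dominated (best cost).
Opt2: not dominated.
Opt3: not dominated.
Opt4: not dominated (best torque).
Opt5: dominated by Opt2 (efficiency 87≥81, torque 18.7≥9.7, cost 507≤565).
Opt6: not dominated.
Opt7: not dominated.
Pareto-optimal: Opt1, Opt2, Opt3, Opt4, Opt6, Opt7 → 6.

6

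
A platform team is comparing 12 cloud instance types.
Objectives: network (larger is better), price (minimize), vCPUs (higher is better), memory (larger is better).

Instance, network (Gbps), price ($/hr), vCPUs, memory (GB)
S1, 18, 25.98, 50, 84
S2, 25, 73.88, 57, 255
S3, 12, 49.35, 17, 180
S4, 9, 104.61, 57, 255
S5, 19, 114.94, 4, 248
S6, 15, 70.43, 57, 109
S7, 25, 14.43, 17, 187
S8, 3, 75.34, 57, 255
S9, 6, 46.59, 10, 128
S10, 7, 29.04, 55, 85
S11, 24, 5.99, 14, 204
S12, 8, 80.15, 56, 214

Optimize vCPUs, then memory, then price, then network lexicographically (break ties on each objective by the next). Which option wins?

S2

First maximize vCPUs: best is 57, kept {S2, S4, S6, S8}.
Then maximize memory: best is 255, kept {S2, S4, S8}.
Then minimize price: best is 73.88, kept {S2}.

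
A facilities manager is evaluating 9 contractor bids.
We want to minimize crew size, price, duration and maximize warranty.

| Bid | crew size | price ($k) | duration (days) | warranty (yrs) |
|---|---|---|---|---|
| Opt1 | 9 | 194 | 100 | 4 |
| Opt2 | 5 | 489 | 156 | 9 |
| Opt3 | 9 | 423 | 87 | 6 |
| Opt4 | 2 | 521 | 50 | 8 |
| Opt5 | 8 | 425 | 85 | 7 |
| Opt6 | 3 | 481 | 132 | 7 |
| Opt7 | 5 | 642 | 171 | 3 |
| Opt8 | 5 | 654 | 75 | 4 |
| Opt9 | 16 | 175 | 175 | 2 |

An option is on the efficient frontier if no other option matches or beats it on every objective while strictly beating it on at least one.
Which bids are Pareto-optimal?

Opt1: not dominated.
Opt2: not dominated (best warranty).
Opt3: not dominated.
Opt4: not dominated (best crew size).
Opt5: not dominated.
Opt6: not dominated.
Opt7: dominated by Opt2 (crew size 5≤5, price 489≤642, duration 156≤171, warranty 9≥3).
Opt8: dominated by Opt4 (crew size 2≤5, price 521≤654, duration 50≤75, warranty 8≥4).
Opt9: not dominated (best price).

Opt1, Opt2, Opt3, Opt4, Opt5, Opt6, Opt9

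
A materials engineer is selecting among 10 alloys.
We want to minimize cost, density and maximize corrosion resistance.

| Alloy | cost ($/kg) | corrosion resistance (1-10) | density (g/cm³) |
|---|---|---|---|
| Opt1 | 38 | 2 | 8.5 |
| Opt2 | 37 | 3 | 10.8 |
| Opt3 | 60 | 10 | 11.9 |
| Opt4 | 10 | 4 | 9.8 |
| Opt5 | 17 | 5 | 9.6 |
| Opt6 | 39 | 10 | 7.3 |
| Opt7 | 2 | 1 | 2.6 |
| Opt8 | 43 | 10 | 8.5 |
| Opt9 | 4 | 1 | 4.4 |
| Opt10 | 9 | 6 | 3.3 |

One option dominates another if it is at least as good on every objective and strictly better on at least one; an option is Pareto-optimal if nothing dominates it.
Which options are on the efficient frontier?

Opt1: dominated by Opt10 (cost 9≤38, corrosion resistance 6≥2, density 3.3≤8.5).
Opt2: dominated by Opt4 (cost 10≤37, corrosion resistance 4≥3, density 9.8≤10.8).
Opt3: dominated by Opt6 (cost 39≤60, corrosion resistance 10≥10, density 7.3≤11.9).
Opt4: dominated by Opt10 (cost 9≤10, corrosion resistance 6≥4, density 3.3≤9.8).
Opt5: dominated by Opt10 (cost 9≤17, corrosion resistance 6≥5, density 3.3≤9.6).
Opt6: not dominated.
Opt7: not dominated (best cost).
Opt8: dominated by Opt6 (cost 39≤43, corrosion resistance 10≥10, density 7.3≤8.5).
Opt9: dominated by Opt7 (cost 2≤4, corrosion resistance 1≥1, density 2.6≤4.4).
Opt10: not dominated.

Opt6, Opt7, Opt10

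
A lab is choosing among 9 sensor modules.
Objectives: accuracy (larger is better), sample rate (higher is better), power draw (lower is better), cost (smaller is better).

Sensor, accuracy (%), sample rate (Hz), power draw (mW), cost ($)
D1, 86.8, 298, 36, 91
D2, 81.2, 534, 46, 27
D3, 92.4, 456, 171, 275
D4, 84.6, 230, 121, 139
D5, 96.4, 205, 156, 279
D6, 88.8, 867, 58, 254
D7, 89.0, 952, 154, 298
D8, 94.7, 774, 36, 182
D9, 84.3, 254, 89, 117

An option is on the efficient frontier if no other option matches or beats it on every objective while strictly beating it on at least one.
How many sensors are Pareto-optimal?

6

D1: not dominated.
D2: not dominated (best cost).
D3: dominated by D8 (accuracy 94.7≥92.4, sample rate 774≥456, power draw 36≤171, cost 182≤275).
D4: dominated by D1 (accuracy 86.8≥84.6, sample rate 298≥230, power draw 36≤121, cost 91≤139).
D5: not dominated (best accuracy).
D6: not dominated.
D7: not dominated (best sample rate).
D8: not dominated.
D9: dominated by D1 (accuracy 86.8≥84.3, sample rate 298≥254, power draw 36≤89, cost 91≤117).
Pareto-optimal: D1, D2, D5, D6, D7, D8 → 6.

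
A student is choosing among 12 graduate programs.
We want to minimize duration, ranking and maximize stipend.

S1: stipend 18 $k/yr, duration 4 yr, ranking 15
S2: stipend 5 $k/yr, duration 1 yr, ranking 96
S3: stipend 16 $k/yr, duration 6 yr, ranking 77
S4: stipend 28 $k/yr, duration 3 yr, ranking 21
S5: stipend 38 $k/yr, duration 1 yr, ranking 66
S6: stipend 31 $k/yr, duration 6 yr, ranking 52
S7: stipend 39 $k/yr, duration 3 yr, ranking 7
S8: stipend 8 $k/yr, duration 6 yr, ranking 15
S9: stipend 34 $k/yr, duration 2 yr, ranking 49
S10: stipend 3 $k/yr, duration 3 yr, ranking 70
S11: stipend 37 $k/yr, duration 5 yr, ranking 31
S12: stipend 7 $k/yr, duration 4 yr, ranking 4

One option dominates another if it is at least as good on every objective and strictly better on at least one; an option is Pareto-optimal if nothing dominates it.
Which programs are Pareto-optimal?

S1: dominated by S7 (stipend 39≥18, duration 3≤4, ranking 7≤15).
S2: dominated by S5 (stipend 38≥5, duration 1≤1, ranking 66≤96).
S3: dominated by S1 (stipend 18≥16, duration 4≤6, ranking 15≤77).
S4: dominated by S7 (stipend 39≥28, duration 3≤3, ranking 7≤21).
S5: not dominated.
S6: dominated by S7 (stipend 39≥31, duration 3≤6, ranking 7≤52).
S7: not dominated (best stipend).
S8: dominated by S1 (stipend 18≥8, duration 4≤6, ranking 15≤15).
S9: not dominated.
S10: dominated by S4 (stipend 28≥3, duration 3≤3, ranking 21≤70).
S11: dominated by S7 (stipend 39≥37, duration 3≤5, ranking 7≤31).
S12: not dominated (best ranking).

S5, S7, S9, S12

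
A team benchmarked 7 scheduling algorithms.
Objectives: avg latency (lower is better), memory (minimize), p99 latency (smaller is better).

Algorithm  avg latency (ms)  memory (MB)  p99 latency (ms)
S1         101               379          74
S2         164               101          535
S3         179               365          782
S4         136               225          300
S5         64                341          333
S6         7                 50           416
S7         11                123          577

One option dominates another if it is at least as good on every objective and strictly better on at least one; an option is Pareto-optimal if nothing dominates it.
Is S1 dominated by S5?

No

S5 vs S1: S5 is worse on p99 latency (333 vs 74), so it does not dominate S1.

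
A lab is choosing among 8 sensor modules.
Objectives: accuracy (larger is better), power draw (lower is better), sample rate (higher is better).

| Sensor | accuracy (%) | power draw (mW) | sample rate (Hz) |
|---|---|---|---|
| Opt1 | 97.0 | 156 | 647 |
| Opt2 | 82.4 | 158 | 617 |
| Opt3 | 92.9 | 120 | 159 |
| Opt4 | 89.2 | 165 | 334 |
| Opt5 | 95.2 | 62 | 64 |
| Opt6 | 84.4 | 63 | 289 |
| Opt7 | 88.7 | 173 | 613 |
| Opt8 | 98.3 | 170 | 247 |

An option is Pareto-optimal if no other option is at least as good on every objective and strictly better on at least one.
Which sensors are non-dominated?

Opt1, Opt3, Opt5, Opt6, Opt8

Opt1: not dominated (best sample rate).
Opt2: dominated by Opt1 (accuracy 97.0≥82.4, power draw 156≤158, sample rate 647≥617).
Opt3: not dominated.
Opt4: dominated by Opt1 (accuracy 97.0≥89.2, power draw 156≤165, sample rate 647≥334).
Opt5: not dominated (best power draw).
Opt6: not dominated.
Opt7: dominated by Opt1 (accuracy 97.0≥88.7, power draw 156≤173, sample rate 647≥613).
Opt8: not dominated (best accuracy).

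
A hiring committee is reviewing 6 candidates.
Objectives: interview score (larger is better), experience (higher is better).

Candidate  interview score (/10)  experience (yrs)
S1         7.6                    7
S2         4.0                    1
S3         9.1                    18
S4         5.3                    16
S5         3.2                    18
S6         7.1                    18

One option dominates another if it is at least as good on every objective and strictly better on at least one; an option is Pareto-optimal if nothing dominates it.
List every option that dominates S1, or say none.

S3: interview score 9.1≥7.6, experience 18≥7 — dominates S1.
Others (S2, S4, S5, S6) are each worse than S1 on at least one objective.

S3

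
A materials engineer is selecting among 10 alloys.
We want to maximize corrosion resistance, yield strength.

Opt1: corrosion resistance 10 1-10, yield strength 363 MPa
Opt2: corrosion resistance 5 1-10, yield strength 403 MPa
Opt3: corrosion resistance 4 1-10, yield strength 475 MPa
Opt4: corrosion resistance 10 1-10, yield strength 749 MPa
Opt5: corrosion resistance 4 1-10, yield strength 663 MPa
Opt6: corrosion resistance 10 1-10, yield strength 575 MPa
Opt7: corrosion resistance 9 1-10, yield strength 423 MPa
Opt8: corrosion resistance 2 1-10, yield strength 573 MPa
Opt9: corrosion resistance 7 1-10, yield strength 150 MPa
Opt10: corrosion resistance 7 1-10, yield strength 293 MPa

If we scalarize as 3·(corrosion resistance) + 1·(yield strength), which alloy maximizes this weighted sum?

Opt4

Opt1: 3·10 + 1·363 = 393
Opt2: 3·5 + 1·403 = 418
Opt3: 3·4 + 1·475 = 487
Opt4: 3·10 + 1·749 = 779
Opt5: 3·4 + 1·663 = 675
Opt6: 3·10 + 1·575 = 605
Opt7: 3·9 + 1·423 = 450
Opt8: 3·2 + 1·573 = 579
Opt9: 3·7 + 1·150 = 171
Opt10: 3·7 + 1·293 = 314
Highest: Opt4 at 779.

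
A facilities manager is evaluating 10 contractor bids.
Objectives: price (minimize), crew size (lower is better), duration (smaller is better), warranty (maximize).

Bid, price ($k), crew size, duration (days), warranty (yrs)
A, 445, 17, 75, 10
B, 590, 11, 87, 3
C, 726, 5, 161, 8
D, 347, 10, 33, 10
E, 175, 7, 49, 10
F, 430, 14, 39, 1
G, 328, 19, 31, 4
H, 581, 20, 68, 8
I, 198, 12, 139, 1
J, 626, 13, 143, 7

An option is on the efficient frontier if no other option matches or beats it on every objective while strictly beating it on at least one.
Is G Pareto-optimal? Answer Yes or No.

A: worse on price (445 vs 328).
B: worse on price (590 vs 328).
C: worse on price (726 vs 328).
D: worse on price (347 vs 328).
E: worse on duration (49 vs 31).
F: worse on price (430 vs 328).
H: worse on price (581 vs 328).
I: worse on duration (139 vs 31).
J: worse on price (626 vs 328).
No option is at least as good as G on every objective and strictly better on one.

Yes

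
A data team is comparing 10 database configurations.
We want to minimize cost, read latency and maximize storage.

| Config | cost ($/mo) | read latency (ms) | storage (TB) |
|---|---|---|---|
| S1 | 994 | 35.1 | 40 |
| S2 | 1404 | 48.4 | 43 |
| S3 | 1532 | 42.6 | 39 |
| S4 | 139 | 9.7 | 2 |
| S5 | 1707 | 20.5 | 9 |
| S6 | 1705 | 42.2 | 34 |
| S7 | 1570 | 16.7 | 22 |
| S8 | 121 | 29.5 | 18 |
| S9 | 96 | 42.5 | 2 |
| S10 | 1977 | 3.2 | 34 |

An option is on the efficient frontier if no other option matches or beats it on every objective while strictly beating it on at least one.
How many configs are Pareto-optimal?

7

S1: not dominated.
S2: not dominated (best storage).
S3: dominated by S1 (cost 994≤1532, read latency 35.1≤42.6, storage 40≥39).
S4: not dominated.
S5: dominated by S7 (cost 1570≤1707, read latency 16.7≤20.5, storage 22≥9).
S6: dominated by S1 (cost 994≤1705, read latency 35.1≤42.2, storage 40≥34).
S7: not dominated.
S8: not dominated.
S9: not dominated (best cost).
S10: not dominated (best read latency).
Pareto-optimal: S1, S2, S4, S7, S8, S9, S10 → 7.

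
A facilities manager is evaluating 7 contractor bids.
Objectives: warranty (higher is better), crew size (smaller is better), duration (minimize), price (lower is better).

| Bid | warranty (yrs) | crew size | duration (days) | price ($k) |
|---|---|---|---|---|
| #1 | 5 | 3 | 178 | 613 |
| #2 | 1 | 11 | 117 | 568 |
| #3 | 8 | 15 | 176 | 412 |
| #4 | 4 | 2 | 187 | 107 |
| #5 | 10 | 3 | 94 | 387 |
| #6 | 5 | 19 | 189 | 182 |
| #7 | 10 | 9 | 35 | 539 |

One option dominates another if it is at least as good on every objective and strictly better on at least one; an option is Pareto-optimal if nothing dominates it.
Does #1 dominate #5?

#1 vs #5: #1 is worse on warranty (5 vs 10), so it does not dominate #5.

No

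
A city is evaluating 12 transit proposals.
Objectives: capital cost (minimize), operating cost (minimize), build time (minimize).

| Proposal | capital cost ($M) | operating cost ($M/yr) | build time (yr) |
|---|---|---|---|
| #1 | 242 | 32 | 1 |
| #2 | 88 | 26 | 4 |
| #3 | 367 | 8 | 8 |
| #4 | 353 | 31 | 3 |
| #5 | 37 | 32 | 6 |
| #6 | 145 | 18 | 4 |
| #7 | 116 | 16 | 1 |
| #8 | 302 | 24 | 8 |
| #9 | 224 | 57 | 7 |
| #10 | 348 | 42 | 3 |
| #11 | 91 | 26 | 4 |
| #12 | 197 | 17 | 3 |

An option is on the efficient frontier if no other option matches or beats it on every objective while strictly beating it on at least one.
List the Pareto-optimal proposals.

#1: dominated by #7 (capital cost 116≤242, operating cost 16≤32, build time 1≤1).
#2: not dominated.
#3: not dominated (best operating cost).
#4: dominated by #7 (capital cost 116≤353, operating cost 16≤31, build time 1≤3).
#5: not dominated (best capital cost).
#6: dominated by #7 (capital cost 116≤145, operating cost 16≤18, build time 1≤4).
#7: not dominated.
#8: dominated by #6 (capital cost 145≤302, operating cost 18≤24, build time 4≤8).
#9: dominated by #2 (capital cost 88≤224, operating cost 26≤57, build time 4≤7).
#10: dominated by #1 (capital cost 242≤348, operating cost 32≤42, build time 1≤3).
#11: dominated by #2 (capital cost 88≤91, operating cost 26≤26, build time 4≤4).
#12: dominated by #7 (capital cost 116≤197, operating cost 16≤17, build time 1≤3).

#2, #3, #5, #7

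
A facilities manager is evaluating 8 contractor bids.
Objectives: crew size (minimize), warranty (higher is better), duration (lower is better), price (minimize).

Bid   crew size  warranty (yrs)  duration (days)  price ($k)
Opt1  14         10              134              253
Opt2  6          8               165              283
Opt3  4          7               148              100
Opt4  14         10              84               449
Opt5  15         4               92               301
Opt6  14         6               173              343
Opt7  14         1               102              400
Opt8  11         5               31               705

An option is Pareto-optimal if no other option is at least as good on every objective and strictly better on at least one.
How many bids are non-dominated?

7

Opt1: not dominated.
Opt2: not dominated.
Opt3: not dominated (best crew size).
Opt4: not dominated.
Opt5: not dominated.
Opt6: dominated by Opt1 (crew size 14≤14, warranty 10≥6, duration 134≤173, price 253≤343).
Opt7: not dominated.
Opt8: not dominated (best duration).
Pareto-optimal: Opt1, Opt2, Opt3, Opt4, Opt5, Opt7, Opt8 → 7.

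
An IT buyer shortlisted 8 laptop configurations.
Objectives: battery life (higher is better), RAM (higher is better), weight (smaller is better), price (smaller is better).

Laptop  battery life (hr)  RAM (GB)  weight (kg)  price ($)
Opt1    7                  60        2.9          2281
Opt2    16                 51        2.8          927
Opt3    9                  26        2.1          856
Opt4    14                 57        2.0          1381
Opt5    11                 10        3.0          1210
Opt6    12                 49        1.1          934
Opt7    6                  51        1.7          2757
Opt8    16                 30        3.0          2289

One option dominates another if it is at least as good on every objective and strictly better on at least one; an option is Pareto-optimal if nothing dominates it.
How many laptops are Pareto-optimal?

6

Opt1: not dominated (best RAM).
Opt2: not dominated.
Opt3: not dominated (best price).
Opt4: not dominated.
Opt5: dominated by Opt2 (battery life 16≥11, RAM 51≥10, weight 2.8≤3.0, price 927≤1210).
Opt6: not dominated (best weight).
Opt7: not dominated.
Opt8: dominated by Opt2 (battery life 16≥16, RAM 51≥30, weight 2.8≤3.0, price 927≤2289).
Pareto-optimal: Opt1, Opt2, Opt3, Opt4, Opt6, Opt7 → 6.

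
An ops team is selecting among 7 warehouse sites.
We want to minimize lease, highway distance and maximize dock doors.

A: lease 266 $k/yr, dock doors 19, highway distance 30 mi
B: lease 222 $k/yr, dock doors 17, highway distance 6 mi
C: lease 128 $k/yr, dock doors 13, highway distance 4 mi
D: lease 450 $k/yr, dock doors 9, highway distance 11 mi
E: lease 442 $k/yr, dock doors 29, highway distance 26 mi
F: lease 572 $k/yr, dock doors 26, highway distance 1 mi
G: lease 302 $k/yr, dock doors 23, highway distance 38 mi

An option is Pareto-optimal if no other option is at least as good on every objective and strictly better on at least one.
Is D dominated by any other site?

Yes

B vs D: lease 222≤450, dock doors 17≥9, highway distance 6≤11 — B is at least as good on every objective and strictly better on at least one, so B dominates D.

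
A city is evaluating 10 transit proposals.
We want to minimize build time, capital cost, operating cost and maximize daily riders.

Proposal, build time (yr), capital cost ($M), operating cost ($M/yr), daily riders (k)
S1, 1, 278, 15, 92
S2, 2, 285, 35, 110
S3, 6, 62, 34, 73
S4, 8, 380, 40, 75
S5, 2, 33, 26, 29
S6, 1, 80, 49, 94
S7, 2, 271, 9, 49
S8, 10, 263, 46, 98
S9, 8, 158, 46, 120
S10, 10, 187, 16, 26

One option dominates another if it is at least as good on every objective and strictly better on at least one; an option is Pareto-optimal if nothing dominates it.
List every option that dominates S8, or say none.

S9

S9: build time 8≤10, capital cost 158≤263, operating cost 46≤46, daily riders 120≥98 — dominates S8.
Others (S1, S2, S3, S4, S5, S6, S7, S10) are each worse than S8 on at least one objective.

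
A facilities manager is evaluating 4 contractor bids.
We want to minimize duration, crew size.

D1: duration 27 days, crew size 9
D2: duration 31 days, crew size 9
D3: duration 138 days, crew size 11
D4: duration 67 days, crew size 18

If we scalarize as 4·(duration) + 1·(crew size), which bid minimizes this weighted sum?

D1

D1: 4·27 + 1·9 = 117
D2: 4·31 + 1·9 = 133
D3: 4·138 + 1·11 = 563
D4: 4·67 + 1·18 = 286
Lowest: D1 at 117.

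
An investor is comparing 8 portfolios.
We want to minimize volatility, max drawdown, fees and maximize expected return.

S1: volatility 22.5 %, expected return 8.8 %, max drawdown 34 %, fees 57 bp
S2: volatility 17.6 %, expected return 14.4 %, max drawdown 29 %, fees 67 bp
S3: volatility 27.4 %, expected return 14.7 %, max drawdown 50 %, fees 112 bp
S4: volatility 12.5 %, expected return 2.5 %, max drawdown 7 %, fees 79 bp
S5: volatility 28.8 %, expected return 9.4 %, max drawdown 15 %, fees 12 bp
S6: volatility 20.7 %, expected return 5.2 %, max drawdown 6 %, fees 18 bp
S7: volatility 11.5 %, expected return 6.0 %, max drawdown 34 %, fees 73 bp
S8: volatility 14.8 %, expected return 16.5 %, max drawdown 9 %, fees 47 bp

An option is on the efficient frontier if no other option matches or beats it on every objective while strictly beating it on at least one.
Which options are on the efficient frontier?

S4, S5, S6, S7, S8

S1: dominated by S8 (volatility 14.8≤22.5, expected return 16.5≥8.8, max drawdown 9≤34, fees 47≤57).
S2: dominated by S8 (volatility 14.8≤17.6, expected return 16.5≥14.4, max drawdown 9≤29, fees 47≤67).
S3: dominated by S8 (volatility 14.8≤27.4, expected return 16.5≥14.7, max drawdown 9≤50, fees 47≤112).
S4: not dominated.
S5: not dominated (best fees).
S6: not dominated (best max drawdown).
S7: not dominated (best volatility).
S8: not dominated (best expected return).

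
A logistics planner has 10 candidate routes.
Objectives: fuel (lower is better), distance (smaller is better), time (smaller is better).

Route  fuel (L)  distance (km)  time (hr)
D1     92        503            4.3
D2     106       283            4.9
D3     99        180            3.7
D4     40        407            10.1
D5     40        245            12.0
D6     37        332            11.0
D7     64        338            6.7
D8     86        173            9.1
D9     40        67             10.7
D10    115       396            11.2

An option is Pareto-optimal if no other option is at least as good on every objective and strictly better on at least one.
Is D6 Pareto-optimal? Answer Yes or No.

Yes

D1: worse on fuel (92 vs 37).
D2: worse on fuel (106 vs 37).
D3: worse on fuel (99 vs 37).
D4: worse on fuel (40 vs 37).
D5: worse on fuel (40 vs 37).
D7: worse on fuel (64 vs 37).
D8: worse on fuel (86 vs 37).
D9: worse on fuel (40 vs 37).
D10: worse on fuel (115 vs 37).
No option is at least as good as D6 on every objective and strictly better on one.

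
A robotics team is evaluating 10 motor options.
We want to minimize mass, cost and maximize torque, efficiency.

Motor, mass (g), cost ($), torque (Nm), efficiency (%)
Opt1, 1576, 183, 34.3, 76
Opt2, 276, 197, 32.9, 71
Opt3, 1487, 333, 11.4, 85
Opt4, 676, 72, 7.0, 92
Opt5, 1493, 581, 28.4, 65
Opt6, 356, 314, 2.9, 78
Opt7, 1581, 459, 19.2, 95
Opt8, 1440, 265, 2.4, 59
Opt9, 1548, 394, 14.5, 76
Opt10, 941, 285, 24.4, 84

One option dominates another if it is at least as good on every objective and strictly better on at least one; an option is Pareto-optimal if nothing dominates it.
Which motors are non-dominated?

Opt1, Opt2, Opt3, Opt4, Opt6, Opt7, Opt10

Opt1: not dominated (best torque).
Opt2: not dominated (best mass).
Opt3: not dominated.
Opt4: not dominated (best cost).
Opt5: dominated by Opt2 (mass 276≤1493, cost 197≤581, torque 32.9≥28.4, efficiency 71≥65).
Opt6: not dominated.
Opt7: not dominated (best efficiency).
Opt8: dominated by Opt2 (mass 276≤1440, cost 197≤265, torque 32.9≥2.4, efficiency 71≥59).
Opt9: dominated by Opt10 (mass 941≤1548, cost 285≤394, torque 24.4≥14.5, efficiency 84≥76).
Opt10: not dominated.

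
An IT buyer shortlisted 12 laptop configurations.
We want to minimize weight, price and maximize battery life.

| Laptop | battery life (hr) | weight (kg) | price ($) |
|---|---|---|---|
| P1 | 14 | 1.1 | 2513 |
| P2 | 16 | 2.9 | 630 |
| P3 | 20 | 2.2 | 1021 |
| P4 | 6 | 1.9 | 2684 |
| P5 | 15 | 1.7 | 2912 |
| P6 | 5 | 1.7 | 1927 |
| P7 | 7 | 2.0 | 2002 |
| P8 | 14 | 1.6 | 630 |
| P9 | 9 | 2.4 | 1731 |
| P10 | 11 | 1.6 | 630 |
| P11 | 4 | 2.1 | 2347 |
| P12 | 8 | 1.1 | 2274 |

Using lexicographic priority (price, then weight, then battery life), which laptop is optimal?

P8

First minimize price: best is 630, kept {P2, P8, P10}.
Then minimize weight: best is 1.6, kept {P8, P10}.
Then maximize battery life: best is 14, kept {P8}.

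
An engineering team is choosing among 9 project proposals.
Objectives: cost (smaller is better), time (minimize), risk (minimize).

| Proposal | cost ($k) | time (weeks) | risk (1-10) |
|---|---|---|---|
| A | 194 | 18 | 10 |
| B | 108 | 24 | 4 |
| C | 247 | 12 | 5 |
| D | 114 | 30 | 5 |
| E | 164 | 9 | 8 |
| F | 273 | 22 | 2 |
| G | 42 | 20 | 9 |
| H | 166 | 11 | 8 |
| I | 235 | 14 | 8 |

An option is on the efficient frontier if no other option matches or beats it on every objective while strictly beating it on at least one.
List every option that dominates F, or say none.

none

A: worse on risk (10 vs 2).
B: worse on time (24 vs 22).
C: worse on risk (5 vs 2).
D: worse on time (30 vs 22).
E: worse on risk (8 vs 2).
G: worse on risk (9 vs 2).
H: worse on risk (8 vs 2).
I: worse on risk (8 vs 2).
No option dominates F.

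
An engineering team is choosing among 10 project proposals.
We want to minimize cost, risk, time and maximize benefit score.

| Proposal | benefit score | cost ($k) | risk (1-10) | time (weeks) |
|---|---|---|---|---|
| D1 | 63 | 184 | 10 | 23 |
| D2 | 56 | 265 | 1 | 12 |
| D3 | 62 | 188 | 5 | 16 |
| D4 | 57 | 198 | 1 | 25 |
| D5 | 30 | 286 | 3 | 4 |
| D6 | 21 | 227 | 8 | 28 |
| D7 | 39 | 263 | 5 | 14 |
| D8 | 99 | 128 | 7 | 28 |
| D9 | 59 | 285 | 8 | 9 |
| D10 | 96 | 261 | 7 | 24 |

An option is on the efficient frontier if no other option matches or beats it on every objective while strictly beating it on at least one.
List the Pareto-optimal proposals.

D1: not dominated.
D2: not dominated.
D3: not dominated.
D4: not dominated.
D5: not dominated (best time).
D6: dominated by D3 (benefit score 62≥21, cost 188≤227, risk 5≤8, time 16≤28).
D7: not dominated.
D8: not dominated (best benefit score).
D9: not dominated.
D10: not dominated.

D1, D2, D3, D4, D5, D7, D8, D9, D10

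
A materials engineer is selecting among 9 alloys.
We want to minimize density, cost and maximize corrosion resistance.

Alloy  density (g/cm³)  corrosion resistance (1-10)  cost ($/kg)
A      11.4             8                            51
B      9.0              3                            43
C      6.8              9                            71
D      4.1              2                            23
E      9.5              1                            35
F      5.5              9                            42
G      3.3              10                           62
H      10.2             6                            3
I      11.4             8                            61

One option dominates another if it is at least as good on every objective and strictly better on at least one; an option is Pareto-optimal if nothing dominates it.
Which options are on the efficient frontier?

D, F, G, H

A: dominated by F (density 5.5≤11.4, corrosion resistance 9≥8, cost 42≤51).
B: dominated by F (density 5.5≤9.0, corrosion resistance 9≥3, cost 42≤43).
C: dominated by F (density 5.5≤6.8, corrosion resistance 9≥9, cost 42≤71).
D: not dominated.
E: dominated by D (density 4.1≤9.5, corrosion resistance 2≥1, cost 23≤35).
F: not dominated.
G: not dominated (best density).
H: not dominated (best cost).
I: dominated by A (density 11.4≤11.4, corrosion resistance 8≥8, cost 51≤61).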